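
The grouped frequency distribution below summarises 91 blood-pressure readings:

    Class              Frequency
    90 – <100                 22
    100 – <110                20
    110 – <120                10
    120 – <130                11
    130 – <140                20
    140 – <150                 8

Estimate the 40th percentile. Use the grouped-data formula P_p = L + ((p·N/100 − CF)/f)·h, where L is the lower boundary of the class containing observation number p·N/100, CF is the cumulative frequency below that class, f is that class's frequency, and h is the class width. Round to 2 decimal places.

N = 91; target position k = 40/100 · 91 = 36.4.
Cumulative frequencies: 22, 42, 52, 63, 83, 91.
Observation 36.4 falls in the class 100 – <110.
L = 100, CF = 22, f = 20, h = 10.
P40 = 100 + ((36.4 − 22)/20)·10 = 100 + 7.2 = 107.2.

107.20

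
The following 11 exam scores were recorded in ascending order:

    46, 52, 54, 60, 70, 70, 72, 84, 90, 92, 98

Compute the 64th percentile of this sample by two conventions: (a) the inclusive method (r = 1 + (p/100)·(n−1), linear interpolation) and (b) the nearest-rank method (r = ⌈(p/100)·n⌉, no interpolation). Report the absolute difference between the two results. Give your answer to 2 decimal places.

7.20

n = 11.
(a) r = 7.4; between ranks 7 (72) and 8 (84): 76.8.
(b) the nearest-rank method: rank 8 → 84.
|76.8 − 84| = 7.2.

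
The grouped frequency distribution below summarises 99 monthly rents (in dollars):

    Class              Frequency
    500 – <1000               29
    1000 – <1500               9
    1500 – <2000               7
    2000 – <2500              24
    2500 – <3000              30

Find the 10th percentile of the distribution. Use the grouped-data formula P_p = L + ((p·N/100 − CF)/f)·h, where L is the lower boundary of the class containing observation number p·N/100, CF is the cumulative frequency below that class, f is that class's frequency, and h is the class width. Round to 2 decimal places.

670.69

N = 99; target position k = 10/100 · 99 = 9.9.
Cumulative frequencies: 29, 38, 45, 69, 99.
Observation 9.9 falls in the class 500 – <1000.
L = 500, CF = 0, f = 29, h = 500.
P10 = 500 + ((9.9 − 0)/29)·500 = 500 + 170.69 = 670.69.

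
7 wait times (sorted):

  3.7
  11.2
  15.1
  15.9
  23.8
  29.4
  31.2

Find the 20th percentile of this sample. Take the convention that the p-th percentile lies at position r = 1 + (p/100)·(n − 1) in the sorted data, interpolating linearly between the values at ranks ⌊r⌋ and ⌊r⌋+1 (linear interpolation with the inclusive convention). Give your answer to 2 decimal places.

n = 7.
r = 1 + (20/100)·(7 − 1) = 1 + 1.2 = 2.2.
Rank 2 is 11.2 and rank 3 is 15.1.
Interpolate: 11.2 + 0.2·(15.1 − 11.2) = 11.2 + 0.2·3.9 = 11.98.

11.98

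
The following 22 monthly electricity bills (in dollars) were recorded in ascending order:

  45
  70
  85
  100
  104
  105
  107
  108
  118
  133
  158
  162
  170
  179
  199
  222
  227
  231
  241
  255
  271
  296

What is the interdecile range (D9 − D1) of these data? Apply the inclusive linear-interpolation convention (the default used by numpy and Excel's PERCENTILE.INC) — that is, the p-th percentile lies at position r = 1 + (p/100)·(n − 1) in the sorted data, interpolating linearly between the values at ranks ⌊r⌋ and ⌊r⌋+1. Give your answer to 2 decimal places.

n = 22.
P10: r = 3.1; ranks 3–4 are 85, 100; interpolating gives 86.5.
P90: r = 19.9; ranks 19–20 are 241, 255; interpolating gives 253.6.
Difference: 253.6 − 86.5 = 167.1.

167.10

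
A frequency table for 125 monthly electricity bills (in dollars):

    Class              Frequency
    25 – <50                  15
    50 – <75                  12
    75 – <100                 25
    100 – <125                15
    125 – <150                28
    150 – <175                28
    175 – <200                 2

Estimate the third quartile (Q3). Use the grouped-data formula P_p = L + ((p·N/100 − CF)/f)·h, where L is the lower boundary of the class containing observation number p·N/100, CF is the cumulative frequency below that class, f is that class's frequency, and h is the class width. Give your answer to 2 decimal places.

148.88

N = 125; target position k = 75/100 · 125 = 93.75.
Cumulative frequencies: 15, 27, 52, 67, 95, 123, 125.
Observation 93.75 falls in the class 125 – <150.
L = 125, CF = 67, f = 28, h = 25.
P75 = 125 + ((93.75 − 67)/28)·25 = 125 + 23.8839 = 148.884.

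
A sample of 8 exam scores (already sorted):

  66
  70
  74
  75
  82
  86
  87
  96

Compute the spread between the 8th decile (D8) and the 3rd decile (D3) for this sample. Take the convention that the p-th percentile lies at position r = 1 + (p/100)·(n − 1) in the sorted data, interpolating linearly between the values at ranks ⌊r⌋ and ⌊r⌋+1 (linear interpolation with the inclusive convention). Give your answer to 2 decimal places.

12.50

n = 8.
P30: r = 3.1; ranks 3–4 are 74, 75; interpolating gives 74.1.
P80: r = 6.6; ranks 6–7 are 86, 87; interpolating gives 86.6.
Difference: 86.6 − 74.1 = 12.5.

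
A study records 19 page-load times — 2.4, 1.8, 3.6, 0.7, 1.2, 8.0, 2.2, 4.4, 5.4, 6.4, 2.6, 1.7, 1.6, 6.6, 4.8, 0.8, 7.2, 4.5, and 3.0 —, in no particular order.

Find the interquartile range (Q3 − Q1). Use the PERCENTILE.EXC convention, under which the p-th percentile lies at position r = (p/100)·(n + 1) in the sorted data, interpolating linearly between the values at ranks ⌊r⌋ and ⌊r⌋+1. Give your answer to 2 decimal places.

3.70

Sorted: 0.7, 0.8, 1.2, 1.6, 1.7, 1.8, 2.2, 2.4, 2.6, 3.0, 3.6, 4.4, 4.5, 4.8, 5.4, 6.4, 6.6, 7.2, 8.0.
n = 19.
P25: r = 5 (integer) → 1.7.
P75: r = 15 (integer) → 5.4.
Difference: 5.4 − 1.7 = 3.7.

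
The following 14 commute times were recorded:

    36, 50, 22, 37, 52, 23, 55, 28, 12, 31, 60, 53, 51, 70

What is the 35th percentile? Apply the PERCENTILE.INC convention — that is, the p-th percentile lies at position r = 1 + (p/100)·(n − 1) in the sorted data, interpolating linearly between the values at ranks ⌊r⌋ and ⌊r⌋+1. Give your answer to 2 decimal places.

Sorted: 12, 22, 23, 28, 31, 36, 37, 50, 51, 52, 53, 55, 60, 70.
n = 14.
r = 1 + (35/100)·(14 − 1) = 1 + 4.55 = 5.55.
Rank 5 is 31 and rank 6 is 36.
Interpolate: 31 + 0.55·(36 − 31) = 31 + 0.55·5 = 33.75.

33.75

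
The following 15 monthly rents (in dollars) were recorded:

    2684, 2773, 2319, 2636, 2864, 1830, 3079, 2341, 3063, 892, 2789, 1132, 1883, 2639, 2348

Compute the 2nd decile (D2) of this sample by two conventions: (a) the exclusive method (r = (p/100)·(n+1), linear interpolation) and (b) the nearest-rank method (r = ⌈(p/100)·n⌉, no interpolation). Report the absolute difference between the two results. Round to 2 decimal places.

10.60

Sorted: 892, 1132, 1830, 1883, 2319, 2341, 2348, 2636, 2639, 2684, 2773, 2789, 2864, 3063, 3079.
n = 15.
(a) r = 3.2; between ranks 3 (1830) and 4 (1883): 1840.6.
(b) the nearest-rank method: rank 3 → 1830.
|1840.6 − 1830| = 10.6.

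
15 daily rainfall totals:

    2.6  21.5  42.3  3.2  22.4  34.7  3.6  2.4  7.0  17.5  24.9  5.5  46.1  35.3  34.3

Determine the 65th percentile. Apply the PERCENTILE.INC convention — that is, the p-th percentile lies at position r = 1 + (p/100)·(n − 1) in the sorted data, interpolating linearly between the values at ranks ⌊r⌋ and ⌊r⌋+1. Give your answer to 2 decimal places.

Sorted: 2.4, 2.6, 3.2, 3.6, 5.5, 7.0, 17.5, 21.5, 22.4, 24.9, 34.3, 34.7, 35.3, 42.3, 46.1.
n = 15.
r = 1 + (65/100)·(15 − 1) = 1 + 9.1 = 10.1.
Rank 10 is 24.9 and rank 11 is 34.3.
Interpolate: 24.9 + 0.1·(34.3 − 24.9) = 24.9 + 0.1·9.4 = 25.84.

25.84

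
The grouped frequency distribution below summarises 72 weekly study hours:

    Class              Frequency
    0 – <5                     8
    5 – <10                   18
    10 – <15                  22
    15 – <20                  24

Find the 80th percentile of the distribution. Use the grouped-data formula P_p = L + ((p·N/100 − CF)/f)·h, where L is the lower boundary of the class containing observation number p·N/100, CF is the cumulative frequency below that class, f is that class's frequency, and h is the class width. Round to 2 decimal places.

17.00

N = 72; target position k = 80/100 · 72 = 57.6.
Cumulative frequencies: 8, 26, 48, 72.
Observation 57.6 falls in the class 15 – <20.
L = 15, CF = 48, f = 24, h = 5.
P80 = 15 + ((57.6 − 48)/24)·5 = 15 + 2 = 17.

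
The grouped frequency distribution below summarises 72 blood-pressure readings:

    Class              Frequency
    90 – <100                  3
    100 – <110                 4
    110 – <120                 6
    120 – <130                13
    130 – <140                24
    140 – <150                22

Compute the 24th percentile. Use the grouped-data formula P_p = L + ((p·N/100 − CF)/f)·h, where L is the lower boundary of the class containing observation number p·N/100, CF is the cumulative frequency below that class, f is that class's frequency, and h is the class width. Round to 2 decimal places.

N = 72; target position k = 24/100 · 72 = 17.28.
Cumulative frequencies: 3, 7, 13, 26, 50, 72.
Observation 17.28 falls in the class 120 – <130.
L = 120, CF = 13, f = 13, h = 10.
P24 = 120 + ((17.28 − 13)/13)·10 = 120 + 3.29231 = 123.292.

123.29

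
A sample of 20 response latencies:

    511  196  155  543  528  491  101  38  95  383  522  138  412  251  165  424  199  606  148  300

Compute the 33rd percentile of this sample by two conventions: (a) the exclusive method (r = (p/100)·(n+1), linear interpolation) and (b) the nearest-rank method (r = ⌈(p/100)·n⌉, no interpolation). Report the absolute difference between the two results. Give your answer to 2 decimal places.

0.70

Sorted: 38, 95, 101, 138, 148, 155, 165, 196, 199, 251, 300, 383, 412, 424, 491, 511, 522, 528, 543, 606.
n = 20.
(a) r = 6.93; between ranks 6 (155) and 7 (165): 164.3.
(b) the nearest-rank method: rank 7 → 165.
|164.3 − 165| = 0.7.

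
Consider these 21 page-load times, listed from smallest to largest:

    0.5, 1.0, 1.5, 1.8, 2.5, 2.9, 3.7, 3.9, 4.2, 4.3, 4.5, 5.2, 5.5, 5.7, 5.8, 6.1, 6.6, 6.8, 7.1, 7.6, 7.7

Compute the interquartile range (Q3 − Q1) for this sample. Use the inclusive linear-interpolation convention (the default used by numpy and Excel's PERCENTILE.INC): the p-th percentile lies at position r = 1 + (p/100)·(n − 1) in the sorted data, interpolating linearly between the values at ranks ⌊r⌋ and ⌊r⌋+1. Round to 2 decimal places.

3.20

n = 21.
P25: r = 6 (integer) → 2.9.
P75: r = 16 (integer) → 6.1.
Difference: 6.1 − 2.9 = 3.2.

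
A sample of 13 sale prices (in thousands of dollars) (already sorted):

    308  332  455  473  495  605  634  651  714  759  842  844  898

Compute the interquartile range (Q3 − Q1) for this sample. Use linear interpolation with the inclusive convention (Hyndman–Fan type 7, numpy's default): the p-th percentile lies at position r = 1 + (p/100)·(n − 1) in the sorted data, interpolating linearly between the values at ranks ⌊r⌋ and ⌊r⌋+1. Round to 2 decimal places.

286.00

n = 13.
P25: r = 4 (integer) → 473.
P75: r = 10 (integer) → 759.
Difference: 759 − 473 = 286.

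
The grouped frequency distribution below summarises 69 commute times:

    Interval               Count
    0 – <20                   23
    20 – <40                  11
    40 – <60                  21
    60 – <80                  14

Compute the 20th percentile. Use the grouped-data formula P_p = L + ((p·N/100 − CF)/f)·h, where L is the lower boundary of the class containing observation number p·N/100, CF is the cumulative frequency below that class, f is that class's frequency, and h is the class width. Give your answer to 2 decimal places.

12.00

N = 69; target position k = 20/100 · 69 = 13.8.
Cumulative frequencies: 23, 34, 55, 69.
Observation 13.8 falls in the class 0 – <20.
L = 0, CF = 0, f = 23, h = 20.
P20 = 0 + ((13.8 − 0)/23)·20 = 0 + 12 = 12.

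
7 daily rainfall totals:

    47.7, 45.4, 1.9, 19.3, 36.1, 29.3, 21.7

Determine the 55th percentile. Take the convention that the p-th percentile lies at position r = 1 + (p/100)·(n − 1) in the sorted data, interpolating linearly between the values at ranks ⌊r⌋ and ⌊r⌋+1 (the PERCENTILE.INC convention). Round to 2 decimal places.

Sorted: 1.9, 19.3, 21.7, 29.3, 36.1, 45.4, 47.7.
n = 7.
r = 1 + (55/100)·(7 − 1) = 1 + 3.3 = 4.3.
Rank 4 is 29.3 and rank 5 is 36.1.
Interpolate: 29.3 + 0.3·(36.1 − 29.3) = 29.3 + 0.3·6.8 = 31.34.

31.34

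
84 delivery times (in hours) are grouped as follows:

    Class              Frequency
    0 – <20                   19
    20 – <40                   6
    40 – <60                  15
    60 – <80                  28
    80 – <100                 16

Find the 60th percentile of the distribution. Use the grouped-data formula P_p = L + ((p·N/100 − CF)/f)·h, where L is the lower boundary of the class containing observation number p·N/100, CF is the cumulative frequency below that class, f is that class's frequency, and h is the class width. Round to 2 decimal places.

N = 84; target position k = 60/100 · 84 = 50.4.
Cumulative frequencies: 19, 25, 40, 68, 84.
Observation 50.4 falls in the class 60 – <80.
L = 60, CF = 40, f = 28, h = 20.
P60 = 60 + ((50.4 − 40)/28)·20 = 60 + 7.42857 = 67.4286.

67.43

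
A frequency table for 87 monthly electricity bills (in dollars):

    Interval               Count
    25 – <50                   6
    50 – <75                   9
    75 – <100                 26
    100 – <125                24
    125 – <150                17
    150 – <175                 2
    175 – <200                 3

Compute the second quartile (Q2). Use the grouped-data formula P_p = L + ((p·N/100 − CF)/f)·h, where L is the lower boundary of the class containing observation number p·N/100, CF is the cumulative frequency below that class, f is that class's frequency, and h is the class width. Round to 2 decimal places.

N = 87; target position k = 50/100 · 87 = 43.5.
Cumulative frequencies: 6, 15, 41, 65, 82, 84, 87.
Observation 43.5 falls in the class 100 – <125.
L = 100, CF = 41, f = 24, h = 25.
P50 = 100 + ((43.5 − 41)/24)·25 = 100 + 2.60417 = 102.604.

102.60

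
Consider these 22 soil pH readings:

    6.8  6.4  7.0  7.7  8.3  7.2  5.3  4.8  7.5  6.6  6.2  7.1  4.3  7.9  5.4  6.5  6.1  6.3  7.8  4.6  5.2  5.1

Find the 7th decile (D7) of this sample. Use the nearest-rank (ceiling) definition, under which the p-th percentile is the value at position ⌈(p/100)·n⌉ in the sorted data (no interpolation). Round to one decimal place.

7.1

Sorted: 4.3, 4.6, 4.8, 5.1, 5.2, 5.3, 5.4, 6.1, 6.2, 6.3, 6.4, 6.5, 6.6, 6.8, 7.0, 7.1, 7.2, 7.5, 7.7, 7.8, 7.9, 8.3.
n = 22.
Position = ⌈70/100 · 22⌉ = ⌈15.4⌉ = 16.
The value at rank 16 is 7.1.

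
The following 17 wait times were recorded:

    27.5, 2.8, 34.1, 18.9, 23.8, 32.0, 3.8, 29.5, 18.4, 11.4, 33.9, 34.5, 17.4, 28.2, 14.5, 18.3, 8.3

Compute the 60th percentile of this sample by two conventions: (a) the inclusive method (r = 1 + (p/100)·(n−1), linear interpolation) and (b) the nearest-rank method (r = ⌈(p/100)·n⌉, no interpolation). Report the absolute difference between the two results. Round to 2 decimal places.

1.48

Sorted: 2.8, 3.8, 8.3, 11.4, 14.5, 17.4, 18.3, 18.4, 18.9, 23.8, 27.5, 28.2, 29.5, 32.0, 33.9, 34.1, 34.5.
n = 17.
(a) r = 10.6; between ranks 10 (23.8) and 11 (27.5): 26.02.
(b) the nearest-rank method: rank 11 → 27.5.
|26.02 − 27.5| = 1.48.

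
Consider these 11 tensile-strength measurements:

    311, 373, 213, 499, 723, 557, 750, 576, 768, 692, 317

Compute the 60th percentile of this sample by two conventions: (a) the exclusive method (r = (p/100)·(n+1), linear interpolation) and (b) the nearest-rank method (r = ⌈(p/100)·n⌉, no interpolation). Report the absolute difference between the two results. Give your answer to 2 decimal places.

23.20

Sorted: 213, 311, 317, 373, 499, 557, 576, 692, 723, 750, 768.
n = 11.
(a) r = 7.2; between ranks 7 (576) and 8 (692): 599.2.
(b) the nearest-rank method: rank 7 → 576.
|599.2 − 576| = 23.2.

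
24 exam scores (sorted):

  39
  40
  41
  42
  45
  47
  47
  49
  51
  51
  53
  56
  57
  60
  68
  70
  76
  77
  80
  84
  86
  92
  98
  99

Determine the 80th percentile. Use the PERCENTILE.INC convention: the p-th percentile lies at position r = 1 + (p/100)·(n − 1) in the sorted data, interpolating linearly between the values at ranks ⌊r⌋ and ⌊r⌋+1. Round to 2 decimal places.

81.60

n = 24.
r = 1 + (80/100)·(24 − 1) = 1 + 18.4 = 19.4.
Rank 19 is 80 and rank 20 is 84.
Interpolate: 80 + 0.4·(84 − 80) = 80 + 0.4·4 = 81.6.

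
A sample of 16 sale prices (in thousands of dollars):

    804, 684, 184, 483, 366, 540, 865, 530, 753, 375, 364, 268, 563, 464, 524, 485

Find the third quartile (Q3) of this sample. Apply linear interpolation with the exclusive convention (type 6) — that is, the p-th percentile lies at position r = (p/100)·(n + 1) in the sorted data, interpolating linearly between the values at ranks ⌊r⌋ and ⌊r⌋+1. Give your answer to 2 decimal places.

Sorted: 184, 268, 364, 366, 375, 464, 483, 485, 524, 530, 540, 563, 684, 753, 804, 865.
n = 16.
r = (75/100)·(16 + 1) = 12.75.
Rank 12 is 563 and rank 13 is 684.
Interpolate: 563 + 0.75·(684 − 563) = 563 + 0.75·121 = 653.75.

653.75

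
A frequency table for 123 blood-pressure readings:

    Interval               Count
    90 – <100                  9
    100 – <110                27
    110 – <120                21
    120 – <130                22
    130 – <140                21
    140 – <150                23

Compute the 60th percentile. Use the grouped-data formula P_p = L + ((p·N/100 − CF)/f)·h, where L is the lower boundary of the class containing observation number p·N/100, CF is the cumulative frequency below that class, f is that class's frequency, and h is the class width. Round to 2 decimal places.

N = 123; target position k = 60/100 · 123 = 73.8.
Cumulative frequencies: 9, 36, 57, 79, 100, 123.
Observation 73.8 falls in the class 120 – <130.
L = 120, CF = 57, f = 22, h = 10.
P60 = 120 + ((73.8 − 57)/22)·10 = 120 + 7.63636 = 127.636.

127.64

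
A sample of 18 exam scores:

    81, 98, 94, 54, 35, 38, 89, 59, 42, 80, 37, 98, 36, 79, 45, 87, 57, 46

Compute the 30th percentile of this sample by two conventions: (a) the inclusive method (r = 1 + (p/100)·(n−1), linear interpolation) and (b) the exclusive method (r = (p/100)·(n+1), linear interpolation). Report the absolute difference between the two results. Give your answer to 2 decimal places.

Sorted: 35, 36, 37, 38, 42, 45, 46, 54, 57, 59, 79, 80, 81, 87, 89, 94, 98, 98.
n = 18.
(a) r = 6.1; between ranks 6 (45) and 7 (46): 45.1.
(b) r = 5.7; between ranks 5 (42) and 6 (45): 44.1.
|45.1 − 44.1| = 1.

1.00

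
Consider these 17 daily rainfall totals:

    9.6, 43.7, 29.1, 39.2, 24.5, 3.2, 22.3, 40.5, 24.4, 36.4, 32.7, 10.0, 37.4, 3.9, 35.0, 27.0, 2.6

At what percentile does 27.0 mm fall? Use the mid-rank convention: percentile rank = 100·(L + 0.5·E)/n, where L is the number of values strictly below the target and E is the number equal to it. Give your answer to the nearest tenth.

Sorted: 2.6, 3.2, 3.9, 9.6, 10.0, 22.3, 24.4, 24.5, 27.0, 29.1, 32.7, 35.0, 36.4, 37.4, 39.2, 40.5, 43.7.
Count below 27.0: L = 8; count equal: E = 1; n = 17.
Percentile rank = 100·(8 + 0.5·1)/17 = 100·8.5/17 = 50.

50.0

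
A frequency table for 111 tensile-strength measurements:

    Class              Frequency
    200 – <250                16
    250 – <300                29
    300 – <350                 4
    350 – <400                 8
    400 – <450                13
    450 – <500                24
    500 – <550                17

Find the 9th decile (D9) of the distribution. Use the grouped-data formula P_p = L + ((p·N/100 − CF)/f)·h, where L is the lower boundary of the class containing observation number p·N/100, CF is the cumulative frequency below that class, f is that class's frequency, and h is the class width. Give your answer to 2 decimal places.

517.35

N = 111; target position k = 90/100 · 111 = 99.9.
Cumulative frequencies: 16, 45, 49, 57, 70, 94, 111.
Observation 99.9 falls in the class 500 – <550.
L = 500, CF = 94, f = 17, h = 50.
P90 = 500 + ((99.9 − 94)/17)·50 = 500 + 17.3529 = 517.353.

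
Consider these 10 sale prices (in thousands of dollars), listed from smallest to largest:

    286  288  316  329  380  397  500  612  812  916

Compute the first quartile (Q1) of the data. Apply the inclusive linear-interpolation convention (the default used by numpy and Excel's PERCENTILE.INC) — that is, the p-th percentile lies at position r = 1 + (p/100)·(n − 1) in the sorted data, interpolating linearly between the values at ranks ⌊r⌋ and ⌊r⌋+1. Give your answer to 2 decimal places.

n = 10.
r = 1 + (25/100)·(10 − 1) = 1 + 2.25 = 3.25.
Rank 3 is 316 and rank 4 is 329.
Interpolate: 316 + 0.25·(329 − 316) = 316 + 0.25·13 = 319.25.

319.25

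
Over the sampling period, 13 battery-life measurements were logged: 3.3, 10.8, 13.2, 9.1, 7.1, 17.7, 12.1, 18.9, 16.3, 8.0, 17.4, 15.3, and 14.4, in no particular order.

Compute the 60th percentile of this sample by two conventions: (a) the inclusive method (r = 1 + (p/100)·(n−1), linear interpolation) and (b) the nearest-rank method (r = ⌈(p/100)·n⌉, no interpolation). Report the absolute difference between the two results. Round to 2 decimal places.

0.18

Sorted: 3.3, 7.1, 8.0, 9.1, 10.8, 12.1, 13.2, 14.4, 15.3, 16.3, 17.4, 17.7, 18.9.
n = 13.
(a) r = 8.2; between ranks 8 (14.4) and 9 (15.3): 14.58.
(b) the nearest-rank method: rank 8 → 14.4.
|14.58 − 14.4| = 0.18.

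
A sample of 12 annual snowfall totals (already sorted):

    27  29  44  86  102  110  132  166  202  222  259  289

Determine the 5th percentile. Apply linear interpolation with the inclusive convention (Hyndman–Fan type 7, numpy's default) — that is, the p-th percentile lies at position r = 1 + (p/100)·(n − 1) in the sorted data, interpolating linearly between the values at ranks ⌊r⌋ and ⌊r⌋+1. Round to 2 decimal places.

28.10

n = 12.
r = 1 + (5/100)·(12 − 1) = 1 + 0.55 = 1.55.
Rank 1 is 27 and rank 2 is 29.
Interpolate: 27 + 0.55·(29 − 27) = 27 + 0.55·2 = 28.1.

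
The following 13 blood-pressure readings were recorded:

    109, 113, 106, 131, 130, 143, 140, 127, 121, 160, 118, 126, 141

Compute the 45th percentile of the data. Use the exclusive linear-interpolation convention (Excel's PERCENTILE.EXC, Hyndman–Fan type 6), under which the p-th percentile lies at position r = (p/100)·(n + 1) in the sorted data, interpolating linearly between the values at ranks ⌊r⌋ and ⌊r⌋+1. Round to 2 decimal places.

Sorted: 106, 109, 113, 118, 121, 126, 127, 130, 131, 140, 141, 143, 160.
n = 13.
r = (45/100)·(13 + 1) = 6.3.
Rank 6 is 126 and rank 7 is 127.
Interpolate: 126 + 0.3·(127 − 126) = 126 + 0.3·1 = 126.3.

126.30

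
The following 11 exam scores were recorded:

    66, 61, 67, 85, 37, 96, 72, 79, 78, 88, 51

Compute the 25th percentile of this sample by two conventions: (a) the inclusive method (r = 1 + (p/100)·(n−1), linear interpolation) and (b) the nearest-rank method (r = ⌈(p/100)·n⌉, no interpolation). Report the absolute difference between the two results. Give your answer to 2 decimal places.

2.50

Sorted: 37, 51, 61, 66, 67, 72, 78, 79, 85, 88, 96.
n = 11.
(a) r = 3.5; between ranks 3 (61) and 4 (66): 63.5.
(b) the nearest-rank method: rank 3 → 61.
|63.5 − 61| = 2.5.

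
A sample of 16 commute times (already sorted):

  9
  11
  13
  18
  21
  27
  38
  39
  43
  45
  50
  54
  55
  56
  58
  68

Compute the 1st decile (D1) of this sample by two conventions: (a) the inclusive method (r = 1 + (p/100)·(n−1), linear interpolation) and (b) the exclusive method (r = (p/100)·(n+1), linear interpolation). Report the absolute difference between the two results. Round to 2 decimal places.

1.60

n = 16.
(a) r = 2.5; between ranks 2 (11) and 3 (13): 12.
(b) r = 1.7; between ranks 1 (9) and 2 (11): 10.4.
|12 − 10.4| = 1.6.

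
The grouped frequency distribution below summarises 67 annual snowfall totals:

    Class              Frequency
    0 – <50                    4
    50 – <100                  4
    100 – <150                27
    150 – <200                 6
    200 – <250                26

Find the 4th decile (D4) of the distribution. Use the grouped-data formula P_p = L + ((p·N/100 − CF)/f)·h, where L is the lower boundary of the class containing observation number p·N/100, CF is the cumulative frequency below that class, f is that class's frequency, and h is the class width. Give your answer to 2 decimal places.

134.81

N = 67; target position k = 40/100 · 67 = 26.8.
Cumulative frequencies: 4, 8, 35, 41, 67.
Observation 26.8 falls in the class 100 – <150.
L = 100, CF = 8, f = 27, h = 50.
P40 = 100 + ((26.8 − 8)/27)·50 = 100 + 34.8148 = 134.815.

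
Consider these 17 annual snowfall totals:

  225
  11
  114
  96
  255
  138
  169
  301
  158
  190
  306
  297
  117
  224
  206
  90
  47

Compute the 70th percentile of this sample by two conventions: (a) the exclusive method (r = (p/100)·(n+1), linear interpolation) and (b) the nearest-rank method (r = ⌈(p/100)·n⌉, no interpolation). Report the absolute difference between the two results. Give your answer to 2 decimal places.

Sorted: 11, 47, 90, 96, 114, 117, 138, 158, 169, 190, 206, 224, 225, 255, 297, 301, 306.
n = 17.
(a) r = 12.6; between ranks 12 (224) and 13 (225): 224.6.
(b) the nearest-rank method: rank 12 → 224.
|224.6 − 224| = 0.6.

0.60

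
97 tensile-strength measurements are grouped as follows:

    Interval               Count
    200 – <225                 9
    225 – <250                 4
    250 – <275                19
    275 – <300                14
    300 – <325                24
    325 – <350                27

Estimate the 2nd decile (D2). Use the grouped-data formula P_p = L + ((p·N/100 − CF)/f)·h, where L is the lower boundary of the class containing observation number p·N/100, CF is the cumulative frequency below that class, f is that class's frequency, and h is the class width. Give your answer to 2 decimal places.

258.42

N = 97; target position k = 20/100 · 97 = 19.4.
Cumulative frequencies: 9, 13, 32, 46, 70, 97.
Observation 19.4 falls in the class 250 – <275.
L = 250, CF = 13, f = 19, h = 25.
P20 = 250 + ((19.4 − 13)/19)·25 = 250 + 8.42105 = 258.421.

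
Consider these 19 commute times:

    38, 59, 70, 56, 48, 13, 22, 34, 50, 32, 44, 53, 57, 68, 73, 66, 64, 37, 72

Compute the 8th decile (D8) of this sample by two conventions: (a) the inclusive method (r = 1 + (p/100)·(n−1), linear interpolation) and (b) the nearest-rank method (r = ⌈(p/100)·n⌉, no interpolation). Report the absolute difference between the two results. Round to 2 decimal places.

1.20

Sorted: 13, 22, 32, 34, 37, 38, 44, 48, 50, 53, 56, 57, 59, 64, 66, 68, 70, 72, 73.
n = 19.
(a) r = 15.4; between ranks 15 (66) and 16 (68): 66.8.
(b) the nearest-rank method: rank 16 → 68.
|66.8 − 68| = 1.2.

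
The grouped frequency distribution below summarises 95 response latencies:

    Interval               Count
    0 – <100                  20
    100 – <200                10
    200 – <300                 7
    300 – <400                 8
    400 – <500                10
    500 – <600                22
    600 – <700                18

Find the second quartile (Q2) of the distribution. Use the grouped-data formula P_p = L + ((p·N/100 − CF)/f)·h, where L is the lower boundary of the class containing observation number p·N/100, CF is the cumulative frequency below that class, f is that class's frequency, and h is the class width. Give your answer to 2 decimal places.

425.00

N = 95; target position k = 50/100 · 95 = 47.5.
Cumulative frequencies: 20, 30, 37, 45, 55, 77, 95.
Observation 47.5 falls in the class 400 – <500.
L = 400, CF = 45, f = 10, h = 100.
P50 = 400 + ((47.5 − 45)/10)·100 = 400 + 25 = 425.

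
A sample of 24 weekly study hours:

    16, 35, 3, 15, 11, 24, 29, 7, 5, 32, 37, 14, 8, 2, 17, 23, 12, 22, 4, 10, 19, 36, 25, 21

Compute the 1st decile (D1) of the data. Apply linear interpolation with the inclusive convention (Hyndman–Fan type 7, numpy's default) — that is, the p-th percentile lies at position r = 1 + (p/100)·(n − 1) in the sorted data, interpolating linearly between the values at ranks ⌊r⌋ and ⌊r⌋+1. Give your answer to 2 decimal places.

Sorted: 2, 3, 4, 5, 7, 8, 10, 11, 12, 14, 15, 16, 17, 19, 21, 22, 23, 24, 25, 29, 32, 35, 36, 37.
n = 24.
r = 1 + (10/100)·(24 − 1) = 1 + 2.3 = 3.3.
Rank 3 is 4 and rank 4 is 5.
Interpolate: 4 + 0.3·(5 − 4) = 4 + 0.3·1 = 4.3.

4.30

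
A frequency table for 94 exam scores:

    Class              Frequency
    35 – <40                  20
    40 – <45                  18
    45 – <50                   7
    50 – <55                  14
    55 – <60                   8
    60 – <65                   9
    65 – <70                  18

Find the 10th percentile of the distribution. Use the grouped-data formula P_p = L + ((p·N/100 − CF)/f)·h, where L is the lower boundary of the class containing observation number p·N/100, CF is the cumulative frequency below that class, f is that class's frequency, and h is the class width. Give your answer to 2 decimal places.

37.35

N = 94; target position k = 10/100 · 94 = 9.4.
Cumulative frequencies: 20, 38, 45, 59, 67, 76, 94.
Observation 9.4 falls in the class 35 – <40.
L = 35, CF = 0, f = 20, h = 5.
P10 = 35 + ((9.4 − 0)/20)·5 = 35 + 2.35 = 37.35.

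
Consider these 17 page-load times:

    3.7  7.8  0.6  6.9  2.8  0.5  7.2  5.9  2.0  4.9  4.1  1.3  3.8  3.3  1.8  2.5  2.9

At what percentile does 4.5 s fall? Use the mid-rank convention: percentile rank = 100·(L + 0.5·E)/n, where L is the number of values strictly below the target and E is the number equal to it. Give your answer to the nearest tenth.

Sorted: 0.5, 0.6, 1.3, 1.8, 2.0, 2.5, 2.8, 2.9, 3.3, 3.7, 3.8, 4.1, 4.9, 5.9, 6.9, 7.2, 7.8.
Count below 4.5: L = 12; count equal: E = 0; n = 17.
Percentile rank = 100·(12 + 0.5·0)/17 = 100·12/17 = 70.59.

70.6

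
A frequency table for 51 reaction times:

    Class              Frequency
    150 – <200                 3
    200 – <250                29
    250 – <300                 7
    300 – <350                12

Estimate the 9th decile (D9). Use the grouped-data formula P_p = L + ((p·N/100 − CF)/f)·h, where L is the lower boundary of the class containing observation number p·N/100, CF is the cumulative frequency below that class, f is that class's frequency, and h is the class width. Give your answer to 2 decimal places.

328.75

N = 51; target position k = 90/100 · 51 = 45.9.
Cumulative frequencies: 3, 32, 39, 51.
Observation 45.9 falls in the class 300 – <350.
L = 300, CF = 39, f = 12, h = 50.
P90 = 300 + ((45.9 − 39)/12)·50 = 300 + 28.75 = 328.75.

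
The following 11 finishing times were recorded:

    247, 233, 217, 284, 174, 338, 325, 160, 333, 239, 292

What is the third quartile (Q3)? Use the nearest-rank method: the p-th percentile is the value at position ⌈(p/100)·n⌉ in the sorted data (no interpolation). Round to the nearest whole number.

Sorted: 160, 174, 217, 233, 239, 247, 284, 292, 325, 333, 338.
n = 11.
Position = ⌈75/100 · 11⌉ = ⌈8.25⌉ = 9.
The value at rank 9 is 325.

325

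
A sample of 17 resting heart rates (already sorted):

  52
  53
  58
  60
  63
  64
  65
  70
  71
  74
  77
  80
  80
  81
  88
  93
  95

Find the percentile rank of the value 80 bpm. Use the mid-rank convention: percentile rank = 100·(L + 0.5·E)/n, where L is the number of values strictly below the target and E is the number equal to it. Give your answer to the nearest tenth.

Count below 80: L = 11; count equal: E = 2; n = 17.
Percentile rank = 100·(11 + 0.5·2)/17 = 100·12/17 = 70.59.

70.6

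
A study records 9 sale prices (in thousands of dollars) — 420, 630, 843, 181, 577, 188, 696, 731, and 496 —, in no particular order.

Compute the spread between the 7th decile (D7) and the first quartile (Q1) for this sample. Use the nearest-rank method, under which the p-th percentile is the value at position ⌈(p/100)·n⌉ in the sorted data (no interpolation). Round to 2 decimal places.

Sorted: 181, 188, 420, 496, 577, 630, 696, 731, 843.
n = 9.
P25: rank ⌈25/100·9⌉ = 3 → 420.
P70: rank ⌈70/100·9⌉ = 7 → 696.
Difference: 696 − 420 = 276.

276.00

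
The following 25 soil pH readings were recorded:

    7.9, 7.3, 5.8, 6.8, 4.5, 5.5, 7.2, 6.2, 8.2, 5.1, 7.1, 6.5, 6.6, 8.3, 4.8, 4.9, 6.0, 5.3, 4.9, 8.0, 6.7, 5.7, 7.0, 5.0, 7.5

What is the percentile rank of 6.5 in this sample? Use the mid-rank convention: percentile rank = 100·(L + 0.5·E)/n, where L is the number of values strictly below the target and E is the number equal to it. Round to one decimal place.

Sorted: 4.5, 4.8, 4.9, 4.9, 5.0, 5.1, 5.3, 5.5, 5.7, 5.8, 6.0, 6.2, 6.5, 6.6, 6.7, 6.8, 7.0, 7.1, 7.2, 7.3, 7.5, 7.9, 8.0, 8.2, 8.3.
Count below 6.5: L = 12; count equal: E = 1; n = 25.
Percentile rank = 100·(12 + 0.5·1)/25 = 100·12.5/25 = 50.

50.0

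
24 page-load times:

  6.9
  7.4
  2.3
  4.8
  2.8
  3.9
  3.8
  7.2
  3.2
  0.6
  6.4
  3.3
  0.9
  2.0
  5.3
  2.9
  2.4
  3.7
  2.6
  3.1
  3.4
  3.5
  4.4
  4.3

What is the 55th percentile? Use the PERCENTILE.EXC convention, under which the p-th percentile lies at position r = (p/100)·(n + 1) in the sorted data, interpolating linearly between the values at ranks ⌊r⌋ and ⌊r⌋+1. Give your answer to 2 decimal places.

Sorted: 0.6, 0.9, 2.0, 2.3, 2.4, 2.6, 2.8, 2.9, 3.1, 3.2, 3.3, 3.4, 3.5, 3.7, 3.8, 3.9, 4.3, 4.4, 4.8, 5.3, 6.4, 6.9, 7.2, 7.4.
n = 24.
r = (55/100)·(24 + 1) = 13.75.
Rank 13 is 3.5 and rank 14 is 3.7.
Interpolate: 3.5 + 0.75·(3.7 − 3.5) = 3.5 + 0.75·0.2 = 3.65.

3.65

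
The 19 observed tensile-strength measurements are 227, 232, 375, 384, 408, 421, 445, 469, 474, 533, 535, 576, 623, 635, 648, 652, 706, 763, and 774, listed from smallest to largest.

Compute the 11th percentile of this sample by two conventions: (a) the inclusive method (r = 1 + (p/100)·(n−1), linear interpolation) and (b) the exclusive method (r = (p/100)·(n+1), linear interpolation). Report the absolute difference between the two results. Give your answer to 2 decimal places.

111.54

n = 19.
(a) r = 2.98; between ranks 2 (232) and 3 (375): 372.14.
(b) r = 2.2; between ranks 2 (232) and 3 (375): 260.6.
|372.14 − 260.6| = 111.54.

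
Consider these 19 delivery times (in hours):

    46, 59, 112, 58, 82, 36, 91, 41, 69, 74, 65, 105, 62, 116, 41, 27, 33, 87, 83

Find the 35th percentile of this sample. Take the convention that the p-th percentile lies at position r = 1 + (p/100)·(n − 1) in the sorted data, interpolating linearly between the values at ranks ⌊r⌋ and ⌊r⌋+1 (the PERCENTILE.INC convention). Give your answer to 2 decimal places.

Sorted: 27, 33, 36, 41, 41, 46, 58, 59, 62, 65, 69, 74, 82, 83, 87, 91, 105, 112, 116.
n = 19.
r = 1 + (35/100)·(19 − 1) = 1 + 6.3 = 7.3.
Rank 7 is 58 and rank 8 is 59.
Interpolate: 58 + 0.3·(59 − 58) = 58 + 0.3·1 = 58.3.

58.30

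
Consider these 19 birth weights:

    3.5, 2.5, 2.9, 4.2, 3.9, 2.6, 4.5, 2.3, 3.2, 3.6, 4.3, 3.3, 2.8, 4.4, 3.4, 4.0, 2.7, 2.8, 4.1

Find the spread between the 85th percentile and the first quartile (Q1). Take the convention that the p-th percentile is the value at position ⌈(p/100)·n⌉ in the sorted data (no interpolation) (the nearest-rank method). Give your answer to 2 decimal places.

Sorted: 2.3, 2.5, 2.6, 2.7, 2.8, 2.8, 2.9, 3.2, 3.3, 3.4, 3.5, 3.6, 3.9, 4.0, 4.1, 4.2, 4.3, 4.4, 4.5.
n = 19.
P25: rank ⌈25/100·19⌉ = 5 → 2.8.
P85: rank ⌈85/100·19⌉ = 17 → 4.3.
Difference: 4.3 − 2.8 = 1.5.

1.50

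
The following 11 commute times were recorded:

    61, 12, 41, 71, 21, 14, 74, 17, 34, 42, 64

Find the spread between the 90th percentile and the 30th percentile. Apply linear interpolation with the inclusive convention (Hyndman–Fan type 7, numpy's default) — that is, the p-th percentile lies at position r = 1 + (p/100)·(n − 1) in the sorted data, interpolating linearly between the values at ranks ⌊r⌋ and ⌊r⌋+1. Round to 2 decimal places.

Sorted: 12, 14, 17, 21, 34, 41, 42, 61, 64, 71, 74.
n = 11.
P30: r = 4 (integer) → 21.
P90: r = 10 (integer) → 71.
Difference: 71 − 21 = 50.

50.00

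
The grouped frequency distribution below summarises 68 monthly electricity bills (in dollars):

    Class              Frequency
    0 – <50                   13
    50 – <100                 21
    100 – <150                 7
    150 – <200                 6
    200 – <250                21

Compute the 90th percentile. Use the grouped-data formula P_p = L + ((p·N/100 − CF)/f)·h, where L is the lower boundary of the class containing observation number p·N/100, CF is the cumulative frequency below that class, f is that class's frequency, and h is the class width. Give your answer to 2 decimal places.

233.81

N = 68; target position k = 90/100 · 68 = 61.2.
Cumulative frequencies: 13, 34, 41, 47, 68.
Observation 61.2 falls in the class 200 – <250.
L = 200, CF = 47, f = 21, h = 50.
P90 = 200 + ((61.2 − 47)/21)·50 = 200 + 33.8095 = 233.81.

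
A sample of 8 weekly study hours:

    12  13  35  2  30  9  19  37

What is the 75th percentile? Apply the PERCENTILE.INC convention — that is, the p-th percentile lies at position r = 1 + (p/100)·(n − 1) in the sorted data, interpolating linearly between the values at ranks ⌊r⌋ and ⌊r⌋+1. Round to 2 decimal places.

Sorted: 2, 9, 12, 13, 19, 30, 35, 37.
n = 8.
r = 1 + (75/100)·(8 − 1) = 1 + 5.25 = 6.25.
Rank 6 is 30 and rank 7 is 35.
Interpolate: 30 + 0.25·(35 − 30) = 30 + 0.25·5 = 31.25.

31.25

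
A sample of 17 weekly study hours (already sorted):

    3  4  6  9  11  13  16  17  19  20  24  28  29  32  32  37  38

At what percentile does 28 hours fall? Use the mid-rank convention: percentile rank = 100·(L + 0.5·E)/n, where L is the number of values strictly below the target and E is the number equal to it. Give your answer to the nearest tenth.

67.6

Count below 28: L = 11; count equal: E = 1; n = 17.
Percentile rank = 100·(11 + 0.5·1)/17 = 100·11.5/17 = 67.65.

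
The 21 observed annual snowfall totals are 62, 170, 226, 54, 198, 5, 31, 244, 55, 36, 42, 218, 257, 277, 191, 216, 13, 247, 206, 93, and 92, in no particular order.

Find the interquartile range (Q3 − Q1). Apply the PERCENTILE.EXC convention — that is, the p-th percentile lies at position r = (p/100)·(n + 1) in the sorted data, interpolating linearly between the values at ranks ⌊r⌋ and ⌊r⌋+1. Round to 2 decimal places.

174.00

Sorted: 5, 13, 31, 36, 42, 54, 55, 62, 92, 93, 170, 191, 198, 206, 216, 218, 226, 244, 247, 257, 277.
n = 21.
P25: r = 5.5; ranks 5–6 are 42, 54; interpolating gives 48.
P75: r = 16.5; ranks 16–17 are 218, 226; interpolating gives 222.
Difference: 222 − 48 = 174.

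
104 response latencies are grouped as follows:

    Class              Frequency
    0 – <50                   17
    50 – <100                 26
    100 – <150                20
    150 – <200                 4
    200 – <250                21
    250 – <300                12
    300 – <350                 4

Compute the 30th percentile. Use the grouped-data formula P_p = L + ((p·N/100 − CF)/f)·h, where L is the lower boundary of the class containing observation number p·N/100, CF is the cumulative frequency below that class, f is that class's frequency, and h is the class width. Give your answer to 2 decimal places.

N = 104; target position k = 30/100 · 104 = 31.2.
Cumulative frequencies: 17, 43, 63, 67, 88, 100, 104.
Observation 31.2 falls in the class 50 – <100.
L = 50, CF = 17, f = 26, h = 50.
P30 = 50 + ((31.2 − 17)/26)·50 = 50 + 27.3077 = 77.3077.

77.31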